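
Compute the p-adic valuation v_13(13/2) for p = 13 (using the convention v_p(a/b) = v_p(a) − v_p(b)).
v_13(13/2) = 1

Factor powers of 13 from the numerator and denominator of the reduced fraction: 13 = 13^1 · 1 and 2 = 13^0 · 2. Apply v_p(a/b) = v_p(a) − v_p(b): v_13(13/2) = 1 − 0 = 1.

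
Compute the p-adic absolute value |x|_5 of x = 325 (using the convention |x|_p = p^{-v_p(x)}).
|325|_5 = 1/25

Step 1 — compute v_5(x) by factoring powers of 5 out of the numerator and denominator: v_5(325) = 2. Step 2 — apply |x|_p = p^{-v_p(x)} = 5^{-2} = 1/25.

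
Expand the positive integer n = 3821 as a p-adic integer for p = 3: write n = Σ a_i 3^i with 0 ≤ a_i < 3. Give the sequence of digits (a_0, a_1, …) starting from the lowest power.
(a_0, a_1, …) = (2, 1, 1, 0, 2, 0, 2, 1)

Repeated division by 3 gives the digits low-to-high: 3821 = 2 + 1·3^1 + 1·3^2 + 2·3^4 + 2·3^6 + 1·3^7. Digit sequence: (2, 1, 1, 0, 2, 0, 2, 1).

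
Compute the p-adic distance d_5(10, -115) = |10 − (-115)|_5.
d_5(10, -115) = 1/125

Step 1 — x − y = 10 − (-115) = 125. Step 2 — v_5(125) = 3 (factor: 125 = (5^3 · 1); the sign does not affect v_p). Step 3 — |x − y|_5 = 5^{-3} = 1/125.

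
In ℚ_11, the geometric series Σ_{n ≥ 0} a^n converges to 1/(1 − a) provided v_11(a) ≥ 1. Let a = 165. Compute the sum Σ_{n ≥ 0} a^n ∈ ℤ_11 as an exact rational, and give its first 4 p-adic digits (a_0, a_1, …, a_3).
Σ a^n = 1/(1 − a) = -1/164;  first 4 digits = (1, 4, 6, 7)

v_11(a) = 1 ≥ 1, so the series converges in ℤ_11 to 1/(1 − a) = 1/(1 − 165) = -1/164. Expand this rational in ℤ_11: compute digits iteratively via d_i = x_i mod 11, x_{i+1} = (x_i − d_i)/11. The first 4 digits are (1, 4, 6, 7).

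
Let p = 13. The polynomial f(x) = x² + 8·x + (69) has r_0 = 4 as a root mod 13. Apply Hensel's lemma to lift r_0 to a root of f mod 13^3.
r_2 = 1824 (mod 2197)

Hensel: r_{i+1} = r_i − f(r_i)·(f′(r_i))^{-1} mod 13^{i+2}, f′(x) = 2x + 8. Iterate:
  r_0 = 4 (mod 13)
  r_1 = 134 (mod 169)
  r_2 = 1824 (mod 2197)
Final: r = 1824 satisfies f(r) ≡ 0 mod 13^3.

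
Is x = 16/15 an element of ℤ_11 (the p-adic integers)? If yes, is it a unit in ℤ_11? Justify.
x ∈ ℤ_11^× (unit); v_11(x) = 0

ℤ_11 = {x ∈ ℚ_11 : v_11(x) ≥ 0} and ℤ_11^× = {x ∈ ℤ_11 : v_11(x) = 0}. Here v_11(16/15) = v_11(num) − v_11(den) = 0; compare against these criteria.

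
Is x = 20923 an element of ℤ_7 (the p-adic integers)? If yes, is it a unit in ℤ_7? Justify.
x ∈ ℤ_7 but not a unit; v_7(x) = 3 > 0

ℤ_7 = {x ∈ ℚ_7 : v_7(x) ≥ 0} and ℤ_7^× = {x ∈ ℤ_7 : v_7(x) = 0}. Here v_7(20923) = v_7(num) − v_7(den) = 3; compare against these criteria.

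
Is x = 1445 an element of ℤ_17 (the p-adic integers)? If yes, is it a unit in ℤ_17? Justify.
x ∈ ℤ_17 but not a unit; v_17(x) = 2 > 0

ℤ_17 = {x ∈ ℚ_17 : v_17(x) ≥ 0} and ℤ_17^× = {x ∈ ℤ_17 : v_17(x) = 0}. Here v_17(1445) = v_17(num) − v_17(den) = 2; compare against these criteria.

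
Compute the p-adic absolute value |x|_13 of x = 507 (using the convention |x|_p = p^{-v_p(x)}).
|507|_13 = 1/169

Step 1 — compute v_13(x) by factoring powers of 13 out of the numerator and denominator: v_13(507) = 2. Step 2 — apply |x|_p = p^{-v_p(x)} = 13^{-2} = 1/169.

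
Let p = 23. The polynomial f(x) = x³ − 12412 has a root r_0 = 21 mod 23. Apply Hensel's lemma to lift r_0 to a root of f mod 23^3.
r_2 = 7381 (mod 12167)

Hensel: r_{i+1} = r_i − f(r_i)/f′(r_i) mod 23^{i+2}, where f′(x) = 3x². Iterate:
  r_0 = 21 (mod 23)
  r_1 = 504 (mod 529)
  r_2 = 7381 (mod 12167)
Final: r = 7381 with f(r) ≡ 0 mod 23^3.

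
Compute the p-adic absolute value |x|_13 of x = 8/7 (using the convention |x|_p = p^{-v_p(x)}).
|8/7|_13 = 1

Step 1 — compute v_13(x) by factoring powers of 13 out of the numerator and denominator: v_13(8/7) = 0. Step 2 — apply |x|_p = p^{-v_p(x)} = 13^{0} = 1.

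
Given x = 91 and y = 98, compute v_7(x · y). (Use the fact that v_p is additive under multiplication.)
v_7(8918) = 3

v_p(x) = 1 (factor: 91 = 7^1 · 13); v_p(y) = 2 (factor: 98 = 7^2 · 2). Additivity: v_p(xy) = v_p(x) + v_p(y) = 1 + 2 = 3. (Direct check: xy = 8918 = 7^3 · (26).)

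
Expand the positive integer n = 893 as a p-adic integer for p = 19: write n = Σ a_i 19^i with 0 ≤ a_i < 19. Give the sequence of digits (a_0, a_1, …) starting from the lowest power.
(a_0, a_1, …) = (0, 9, 2)

Repeated division by 19 gives the digits low-to-high: 893 = 9·19^1 + 2·19^2. Digit sequence: (0, 9, 2).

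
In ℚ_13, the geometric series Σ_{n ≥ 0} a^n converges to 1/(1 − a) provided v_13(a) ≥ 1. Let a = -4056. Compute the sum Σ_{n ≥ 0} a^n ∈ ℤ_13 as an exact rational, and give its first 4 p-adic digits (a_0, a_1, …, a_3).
Σ a^n = 1/(1 − a) = 1/4057;  first 4 digits = (1, 0, 2, 11)

v_13(a) = 2 ≥ 1, so the series converges in ℤ_13 to 1/(1 − a) = 1/(1 − (-4056)) = 1/4057. Expand this rational in ℤ_13: compute digits iteratively via d_i = x_i mod 13, x_{i+1} = (x_i − d_i)/13. The first 4 digits are (1, 0, 2, 11).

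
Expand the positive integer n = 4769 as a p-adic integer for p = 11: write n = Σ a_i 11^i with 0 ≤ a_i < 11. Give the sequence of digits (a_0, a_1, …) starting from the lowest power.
(a_0, a_1, …) = (6, 4, 6, 3)

Repeated division by 11 gives the digits low-to-high: 4769 = 6 + 4·11^1 + 6·11^2 + 3·11^3. Digit sequence: (6, 4, 6, 3).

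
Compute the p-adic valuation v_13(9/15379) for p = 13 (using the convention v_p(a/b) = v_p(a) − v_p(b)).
v_13(9/15379) = -3

Factor powers of 13 from the numerator and denominator of the reduced fraction: 9 = 13^0 · 9 and 15379 = 13^3 · 7. Apply v_p(a/b) = v_p(a) − v_p(b): v_13(9/15379) = 0 − 3 = -3.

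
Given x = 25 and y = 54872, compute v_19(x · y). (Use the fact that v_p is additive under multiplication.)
v_19(1371800) = 3

v_p(x) = 0 (factor: 25 = 19^0 · 25); v_p(y) = 3 (factor: 54872 = 19^3 · 8). Additivity: v_p(xy) = v_p(x) + v_p(y) = 0 + 3 = 3. (Direct check: xy = 1371800 = 19^3 · (200).)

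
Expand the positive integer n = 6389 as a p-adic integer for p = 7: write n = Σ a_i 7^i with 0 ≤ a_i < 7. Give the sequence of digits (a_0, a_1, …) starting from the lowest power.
(a_0, a_1, …) = (5, 2, 4, 4, 2)

Repeated division by 7 gives the digits low-to-high: 6389 = 5 + 2·7^1 + 4·7^2 + 4·7^3 + 2·7^4. Digit sequence: (5, 2, 4, 4, 2).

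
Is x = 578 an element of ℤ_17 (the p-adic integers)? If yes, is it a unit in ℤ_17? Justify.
x ∈ ℤ_17 but not a unit; v_17(x) = 2 > 0

ℤ_17 = {x ∈ ℚ_17 : v_17(x) ≥ 0} and ℤ_17^× = {x ∈ ℤ_17 : v_17(x) = 0}. Here v_17(578) = v_17(num) − v_17(den) = 2; compare against these criteria.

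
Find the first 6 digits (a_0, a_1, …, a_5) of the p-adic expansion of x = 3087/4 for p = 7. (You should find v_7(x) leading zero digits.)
(a_0, …, a_5) = (0, 0, 0, 4, 5, 1)

v_7(3087/4) = 3, so a_0 = ... = a_2 = 0. Factor out: x = 7^3 · u with u = 9/4 a unit in ℤ_7. Expand u iteratively via a_{v+i} = u_i mod 7, u_{i+1} = (u_i − a_{v+i})/7:
  u_0 = 9/4;  a_3 = 4;  u_1 = (u_0 − 4)/7 = -1/4
  u_1 = -1/4;  a_4 = 5;  u_2 = (u_1 − 5)/7 = -3/4
  u_2 = -3/4;  a_5 = 1;  u_3 = (u_2 − 1)/7 = -1/4
Digits: (0, 0, 0, 4, 5, 1).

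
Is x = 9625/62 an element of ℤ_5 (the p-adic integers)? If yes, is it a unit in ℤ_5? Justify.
x ∈ ℤ_5 but not a unit; v_5(x) = 3 > 0

ℤ_5 = {x ∈ ℚ_5 : v_5(x) ≥ 0} and ℤ_5^× = {x ∈ ℤ_5 : v_5(x) = 0}. Here v_5(9625/62) = v_5(num) − v_5(den) = 3; compare against these criteria.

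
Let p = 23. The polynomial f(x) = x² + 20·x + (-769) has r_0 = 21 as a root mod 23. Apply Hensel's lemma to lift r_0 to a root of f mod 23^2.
r_1 = 412 (mod 529)

Hensel: r_{i+1} = r_i − f(r_i)·(f′(r_i))^{-1} mod 23^{i+2}, f′(x) = 2x + 20. Iterate:
  r_0 = 21 (mod 23)
  r_1 = 412 (mod 529)
Final: r = 412 satisfies f(r) ≡ 0 mod 23^2.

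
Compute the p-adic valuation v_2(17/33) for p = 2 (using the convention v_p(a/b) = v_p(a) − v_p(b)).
v_2(17/33) = 0

Factor powers of 2 from the numerator and denominator of the reduced fraction: 17 = 2^0 · 17 and 33 = 2^0 · 33. Apply v_p(a/b) = v_p(a) − v_p(b): v_2(17/33) = 0 − 0 = 0.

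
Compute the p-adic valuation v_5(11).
v_5(11) = 0

v_5(n) is the largest exponent k such that 5^k divides n. Factor out: 11 = 5^0 · 11. (Sign doesn't affect v_p.) So v_5(11) = 0.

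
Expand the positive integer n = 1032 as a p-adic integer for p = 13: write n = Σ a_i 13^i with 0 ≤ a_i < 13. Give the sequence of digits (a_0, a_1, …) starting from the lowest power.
(a_0, a_1, …) = (5, 1, 6)

Repeated division by 13 gives the digits low-to-high: 1032 = 5 + 1·13^1 + 6·13^2. Digit sequence: (5, 1, 6).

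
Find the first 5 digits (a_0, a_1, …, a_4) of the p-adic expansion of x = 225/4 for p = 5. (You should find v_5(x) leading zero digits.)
(a_0, …, a_4) = (0, 0, 1, 4, 3)

v_5(225/4) = 2, so a_0 = ... = a_1 = 0. Factor out: x = 5^2 · u with u = 9/4 a unit in ℤ_5. Expand u iteratively via a_{v+i} = u_i mod 5, u_{i+1} = (u_i − a_{v+i})/5:
  u_0 = 9/4;  a_2 = 1;  u_1 = (u_0 − 1)/5 = 1/4
  u_1 = 1/4;  a_3 = 4;  u_2 = (u_1 − 4)/5 = -3/4
  u_2 = -3/4;  a_4 = 3;  u_3 = (u_2 − 3)/5 = -3/4
Digits: (0, 0, 1, 4, 3).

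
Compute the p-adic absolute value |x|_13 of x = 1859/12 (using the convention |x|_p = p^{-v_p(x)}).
|1859/12|_13 = 1/169

Step 1 — compute v_13(x) by factoring powers of 13 out of the numerator and denominator: v_13(1859/12) = 2. Step 2 — apply |x|_p = p^{-v_p(x)} = 13^{-2} = 1/169.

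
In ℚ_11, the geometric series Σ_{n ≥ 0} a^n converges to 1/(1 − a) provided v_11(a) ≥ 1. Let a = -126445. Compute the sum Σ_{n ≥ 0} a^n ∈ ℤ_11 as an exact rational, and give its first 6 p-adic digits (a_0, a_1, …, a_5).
Σ a^n = 1/(1 − a) = 1/126446;  first 6 digits = (1, 0, 0, 4, 2, 10)

v_11(a) = 3 ≥ 1, so the series converges in ℤ_11 to 1/(1 − a) = 1/(1 − (-126445)) = 1/126446. Expand this rational in ℤ_11: compute digits iteratively via d_i = x_i mod 11, x_{i+1} = (x_i − d_i)/11. The first 6 digits are (1, 0, 0, 4, 2, 10).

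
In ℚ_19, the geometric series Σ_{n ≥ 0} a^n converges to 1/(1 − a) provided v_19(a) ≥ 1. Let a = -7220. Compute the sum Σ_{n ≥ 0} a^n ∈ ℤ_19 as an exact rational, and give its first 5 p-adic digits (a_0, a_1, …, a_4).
Σ a^n = 1/(1 − a) = 1/7221;  first 5 digits = (1, 0, 18, 17, 0)

v_19(a) = 2 ≥ 1, so the series converges in ℤ_19 to 1/(1 − a) = 1/(1 − (-7220)) = 1/7221. Expand this rational in ℤ_19: compute digits iteratively via d_i = x_i mod 19, x_{i+1} = (x_i − d_i)/19. The first 5 digits are (1, 0, 18, 17, 0).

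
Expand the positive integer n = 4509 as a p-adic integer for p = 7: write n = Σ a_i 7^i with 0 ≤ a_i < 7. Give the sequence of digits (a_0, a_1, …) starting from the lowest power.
(a_0, a_1, …) = (1, 0, 1, 6, 1)

Repeated division by 7 gives the digits low-to-high: 4509 = 1 + 1·7^2 + 6·7^3 + 1·7^4. Digit sequence: (1, 0, 1, 6, 1).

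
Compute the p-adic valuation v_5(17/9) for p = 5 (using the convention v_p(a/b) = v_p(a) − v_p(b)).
v_5(17/9) = 0

Factor powers of 5 from the numerator and denominator of the reduced fraction: 17 = 5^0 · 17 and 9 = 5^0 · 9. Apply v_p(a/b) = v_p(a) − v_p(b): v_5(17/9) = 0 − 0 = 0.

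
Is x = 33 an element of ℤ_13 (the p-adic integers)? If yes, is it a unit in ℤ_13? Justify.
x ∈ ℤ_13^× (unit); v_13(x) = 0

ℤ_13 = {x ∈ ℚ_13 : v_13(x) ≥ 0} and ℤ_13^× = {x ∈ ℤ_13 : v_13(x) = 0}. Here v_13(33) = v_13(num) − v_13(den) = 0; compare against these criteria.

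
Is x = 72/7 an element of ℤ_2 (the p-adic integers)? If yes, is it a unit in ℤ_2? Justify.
x ∈ ℤ_2 but not a unit; v_2(x) = 3 > 0

ℤ_2 = {x ∈ ℚ_2 : v_2(x) ≥ 0} and ℤ_2^× = {x ∈ ℤ_2 : v_2(x) = 0}. Here v_2(72/7) = v_2(num) − v_2(den) = 3; compare against these criteria.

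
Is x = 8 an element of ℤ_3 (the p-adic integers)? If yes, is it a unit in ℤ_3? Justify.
x ∈ ℤ_3^× (unit); v_3(x) = 0

ℤ_3 = {x ∈ ℚ_3 : v_3(x) ≥ 0} and ℤ_3^× = {x ∈ ℤ_3 : v_3(x) = 0}. Here v_3(8) = v_3(num) − v_3(den) = 0; compare against these criteria.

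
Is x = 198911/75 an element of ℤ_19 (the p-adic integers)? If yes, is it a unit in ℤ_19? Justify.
x ∈ ℤ_19 but not a unit; v_19(x) = 3 > 0

ℤ_19 = {x ∈ ℚ_19 : v_19(x) ≥ 0} and ℤ_19^× = {x ∈ ℤ_19 : v_19(x) = 0}. Here v_19(198911/75) = v_19(num) − v_19(den) = 3; compare against these criteria.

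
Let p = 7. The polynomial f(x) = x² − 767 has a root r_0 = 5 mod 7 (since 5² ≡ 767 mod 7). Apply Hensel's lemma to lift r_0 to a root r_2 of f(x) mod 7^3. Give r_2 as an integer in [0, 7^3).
r_2 = 334 (mod 343)

Hensel's recurrence: r_{i+1} = r_i − f(r_i)·(f′(r_i))^{-1} mod 7^{i+2}, with f′(x) = 2x. Iterate:
  r_0 = 5 (mod 7)
  r_1 = 40 (mod 49)
  r_2 = 334 (mod 343)
Final: r_2 = 334, and one checks f(r_2) ≡ 0 mod 7^3.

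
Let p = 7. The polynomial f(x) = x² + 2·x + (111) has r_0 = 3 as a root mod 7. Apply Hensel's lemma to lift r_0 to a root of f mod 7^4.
r_3 = 1690 (mod 2401)

Hensel: r_{i+1} = r_i − f(r_i)·(f′(r_i))^{-1} mod 7^{i+2}, f′(x) = 2x + 2. Iterate:
  r_0 = 3 (mod 7)
  r_1 = 24 (mod 49)
  r_2 = 318 (mod 343)
  r_3 = 1690 (mod 2401)
Final: r = 1690 satisfies f(r) ≡ 0 mod 7^4.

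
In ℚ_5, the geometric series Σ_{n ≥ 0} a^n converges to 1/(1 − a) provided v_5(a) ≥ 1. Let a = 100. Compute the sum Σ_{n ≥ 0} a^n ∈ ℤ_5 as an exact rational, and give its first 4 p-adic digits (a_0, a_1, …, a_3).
Σ a^n = 1/(1 − a) = -1/99;  first 4 digits = (1, 0, 4, 0)

v_5(a) = 2 ≥ 1, so the series converges in ℤ_5 to 1/(1 − a) = 1/(1 − 100) = -1/99. Expand this rational in ℤ_5: compute digits iteratively via d_i = x_i mod 5, x_{i+1} = (x_i − d_i)/5. The first 4 digits are (1, 0, 4, 0).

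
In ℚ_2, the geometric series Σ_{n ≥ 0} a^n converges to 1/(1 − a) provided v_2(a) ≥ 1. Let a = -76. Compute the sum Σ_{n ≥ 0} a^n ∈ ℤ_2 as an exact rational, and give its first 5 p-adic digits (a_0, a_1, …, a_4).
Σ a^n = 1/(1 − a) = 1/77;  first 5 digits = (1, 0, 1, 0, 0)

v_2(a) = 2 ≥ 1, so the series converges in ℤ_2 to 1/(1 − a) = 1/(1 − (-76)) = 1/77. Expand this rational in ℤ_2: compute digits iteratively via d_i = x_i mod 2, x_{i+1} = (x_i − d_i)/2. The first 5 digits are (1, 0, 1, 0, 0).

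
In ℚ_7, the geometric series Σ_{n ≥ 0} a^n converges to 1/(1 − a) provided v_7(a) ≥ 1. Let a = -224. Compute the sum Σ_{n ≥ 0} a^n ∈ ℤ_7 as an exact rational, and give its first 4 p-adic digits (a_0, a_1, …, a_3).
Σ a^n = 1/(1 − a) = 1/225;  first 4 digits = (1, 3, 4, 4)

v_7(a) = 1 ≥ 1, so the series converges in ℤ_7 to 1/(1 − a) = 1/(1 − (-224)) = 1/225. Expand this rational in ℤ_7: compute digits iteratively via d_i = x_i mod 7, x_{i+1} = (x_i − d_i)/7. The first 4 digits are (1, 3, 4, 4).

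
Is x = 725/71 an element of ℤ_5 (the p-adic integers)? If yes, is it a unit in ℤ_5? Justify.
x ∈ ℤ_5 but not a unit; v_5(x) = 2 > 0

ℤ_5 = {x ∈ ℚ_5 : v_5(x) ≥ 0} and ℤ_5^× = {x ∈ ℤ_5 : v_5(x) = 0}. Here v_5(725/71) = v_5(num) − v_5(den) = 2; compare against these criteria.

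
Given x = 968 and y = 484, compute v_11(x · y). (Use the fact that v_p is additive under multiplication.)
v_11(468512) = 4

v_p(x) = 2 (factor: 968 = 11^2 · 8); v_p(y) = 2 (factor: 484 = 11^2 · 4). Additivity: v_p(xy) = v_p(x) + v_p(y) = 2 + 2 = 4. (Direct check: xy = 468512 = 11^4 · (32).)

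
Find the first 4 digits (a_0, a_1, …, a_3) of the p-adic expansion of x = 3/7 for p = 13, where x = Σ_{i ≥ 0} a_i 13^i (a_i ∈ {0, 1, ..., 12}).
(a_0, …, a_3) = (6, 7, 5, 7)

v_13(3/7) = 0 (numerator and denominator both coprime to 13), so x ∈ ℤ_13^×. Compute digits iteratively via a_i = x_i mod 13, x_{i+1} = (x_i − a_i)/13, with x_0 = x:
  x_0 = 3/7;  a_0 = 6;  x_1 = (x_0 − 6)/13 = -3/7
  x_1 = -3/7;  a_1 = 7;  x_2 = (x_1 − 7)/13 = -4/7
  x_2 = -4/7;  a_2 = 5;  x_3 = (x_2 − 5)/13 = -3/7
  x_3 = -3/7;  a_3 = 7;  x_4 = (x_3 − 7)/13 = -4/7
Digits: (6, 7, 5, 7).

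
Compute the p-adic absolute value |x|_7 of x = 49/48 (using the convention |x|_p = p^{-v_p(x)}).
|49/48|_7 = 1/49

Step 1 — compute v_7(x) by factoring powers of 7 out of the numerator and denominator: v_7(49/48) = 2. Step 2 — apply |x|_p = p^{-v_p(x)} = 7^{-2} = 1/49.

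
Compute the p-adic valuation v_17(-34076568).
v_17(-34076568) = 5

v_17(n) is the largest exponent k such that 17^k divides n. Factor out: -34076568 = -17^5 · 24. (Sign doesn't affect v_p.) So v_17(-34076568) = 5.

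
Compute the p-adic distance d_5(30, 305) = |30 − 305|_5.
d_5(30, 305) = 1/25

Step 1 — x − y = 30 − 305 = -275. Step 2 — v_5(-275) = 2 (factor: -275 = −(5^2 · 11); the sign does not affect v_p). Step 3 — |x − y|_5 = 5^{-2} = 1/25.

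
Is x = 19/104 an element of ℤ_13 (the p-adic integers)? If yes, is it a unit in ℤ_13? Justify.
x ∉ ℤ_13 (v_13(x) = -1 < 0)

ℤ_13 = {x ∈ ℚ_13 : v_13(x) ≥ 0} and ℤ_13^× = {x ∈ ℤ_13 : v_13(x) = 0}. Here v_13(19/104) = v_13(num) − v_13(den) = -1; compare against these criteria.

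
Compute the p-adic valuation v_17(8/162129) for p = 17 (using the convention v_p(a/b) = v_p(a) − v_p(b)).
v_17(8/162129) = -3

Factor powers of 17 from the numerator and denominator of the reduced fraction: 8 = 17^0 · 8 and 162129 = 17^3 · 33. Apply v_p(a/b) = v_p(a) − v_p(b): v_17(8/162129) = 0 − 3 = -3.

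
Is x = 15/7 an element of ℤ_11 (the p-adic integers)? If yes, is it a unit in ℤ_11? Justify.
x ∈ ℤ_11^× (unit); v_11(x) = 0

ℤ_11 = {x ∈ ℚ_11 : v_11(x) ≥ 0} and ℤ_11^× = {x ∈ ℤ_11 : v_11(x) = 0}. Here v_11(15/7) = v_11(num) − v_11(den) = 0; compare against these criteria.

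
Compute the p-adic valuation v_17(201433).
v_17(201433) = 3

v_17(n) is the largest exponent k such that 17^k divides n. Factor out: 201433 = 17^3 · 41. (Sign doesn't affect v_p.) So v_17(201433) = 3.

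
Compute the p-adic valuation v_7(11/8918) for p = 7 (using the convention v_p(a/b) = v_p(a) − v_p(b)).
v_7(11/8918) = -3

Factor powers of 7 from the numerator and denominator of the reduced fraction: 11 = 7^0 · 11 and 8918 = 7^3 · 26. Apply v_p(a/b) = v_p(a) − v_p(b): v_7(11/8918) = 0 − 3 = -3.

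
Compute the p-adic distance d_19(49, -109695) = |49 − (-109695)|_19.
d_19(49, -109695) = 1/6859

Step 1 — x − y = 49 − (-109695) = 109744. Step 2 — v_19(109744) = 3 (factor: 109744 = (19^3 · 16); the sign does not affect v_p). Step 3 — |x − y|_19 = 19^{-3} = 1/6859.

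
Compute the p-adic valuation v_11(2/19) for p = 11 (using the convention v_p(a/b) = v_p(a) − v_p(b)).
v_11(2/19) = 0

Factor powers of 11 from the numerator and denominator of the reduced fraction: 2 = 11^0 · 2 and 19 = 11^0 · 19. Apply v_p(a/b) = v_p(a) − v_p(b): v_11(2/19) = 0 − 0 = 0.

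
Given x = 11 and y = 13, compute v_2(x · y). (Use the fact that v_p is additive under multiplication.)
v_2(143) = 0

v_p(x) = 0 (factor: 11 = 2^0 · 11); v_p(y) = 0 (factor: 13 = 2^0 · 13). Additivity: v_p(xy) = v_p(x) + v_p(y) = 0 + 0 = 0. (Direct check: xy = 143 = 2^0 · (143).)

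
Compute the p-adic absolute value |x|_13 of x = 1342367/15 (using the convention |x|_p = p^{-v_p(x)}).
|1342367/15|_13 = 1/28561

Step 1 — compute v_13(x) by factoring powers of 13 out of the numerator and denominator: v_13(1342367/15) = 4. Step 2 — apply |x|_p = p^{-v_p(x)} = 13^{-4} = 1/28561.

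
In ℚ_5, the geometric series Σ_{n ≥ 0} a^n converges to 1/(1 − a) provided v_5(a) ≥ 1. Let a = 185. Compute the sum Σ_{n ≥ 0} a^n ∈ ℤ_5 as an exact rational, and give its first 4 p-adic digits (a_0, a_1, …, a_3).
Σ a^n = 1/(1 − a) = -1/184;  first 4 digits = (1, 2, 1, 3)

v_5(a) = 1 ≥ 1, so the series converges in ℤ_5 to 1/(1 − a) = 1/(1 − 185) = -1/184. Expand this rational in ℤ_5: compute digits iteratively via d_i = x_i mod 5, x_{i+1} = (x_i − d_i)/5. The first 4 digits are (1, 2, 1, 3).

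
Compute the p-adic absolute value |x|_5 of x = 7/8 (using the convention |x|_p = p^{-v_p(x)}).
|7/8|_5 = 1

Step 1 — compute v_5(x) by factoring powers of 5 out of the numerator and denominator: v_5(7/8) = 0. Step 2 — apply |x|_p = p^{-v_p(x)} = 5^{0} = 1.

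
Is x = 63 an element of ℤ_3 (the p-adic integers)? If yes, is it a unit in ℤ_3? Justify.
x ∈ ℤ_3 but not a unit; v_3(x) = 2 > 0

ℤ_3 = {x ∈ ℚ_3 : v_3(x) ≥ 0} and ℤ_3^× = {x ∈ ℤ_3 : v_3(x) = 0}. Here v_3(63) = v_3(num) − v_3(den) = 2; compare against these criteria.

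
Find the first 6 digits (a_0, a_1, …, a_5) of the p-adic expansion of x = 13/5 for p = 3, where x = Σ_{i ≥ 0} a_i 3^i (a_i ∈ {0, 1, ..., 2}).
(a_0, …, a_5) = (2, 2, 0, 1, 2, 1)

v_3(13/5) = 0 (numerator and denominator both coprime to 3), so x ∈ ℤ_3^×. Compute digits iteratively via a_i = x_i mod 3, x_{i+1} = (x_i − a_i)/3, with x_0 = x:
  x_0 = 13/5;  a_0 = 2;  x_1 = (x_0 − 2)/3 = 1/5
  x_1 = 1/5;  a_1 = 2;  x_2 = (x_1 − 2)/3 = -3/5
  x_2 = -3/5;  a_2 = 0;  x_3 = (x_2 − 0)/3 = -1/5
  x_3 = -1/5;  a_3 = 1;  x_4 = (x_3 − 1)/3 = -2/5
  x_4 = -2/5;  a_4 = 2;  x_5 = (x_4 − 2)/3 = -4/5
  x_5 = -4/5;  a_5 = 1;  x_6 = (x_5 − 1)/3 = -3/5
Digits: (2, 2, 0, 1, 2, 1).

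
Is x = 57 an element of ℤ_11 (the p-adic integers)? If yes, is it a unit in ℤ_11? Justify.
x ∈ ℤ_11^× (unit); v_11(x) = 0

ℤ_11 = {x ∈ ℚ_11 : v_11(x) ≥ 0} and ℤ_11^× = {x ∈ ℤ_11 : v_11(x) = 0}. Here v_11(57) = v_11(num) − v_11(den) = 0; compare against these criteria.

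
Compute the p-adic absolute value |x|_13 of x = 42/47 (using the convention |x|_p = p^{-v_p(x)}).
|42/47|_13 = 1

Step 1 — compute v_13(x) by factoring powers of 13 out of the numerator and denominator: v_13(42/47) = 0. Step 2 — apply |x|_p = p^{-v_p(x)} = 13^{0} = 1.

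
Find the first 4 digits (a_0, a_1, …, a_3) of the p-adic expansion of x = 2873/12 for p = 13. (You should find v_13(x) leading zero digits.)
(a_0, …, a_3) = (0, 0, 9, 7)

v_13(2873/12) = 2, so a_0 = ... = a_1 = 0. Factor out: x = 13^2 · u with u = 17/12 a unit in ℤ_13. Expand u iteratively via a_{v+i} = u_i mod 13, u_{i+1} = (u_i − a_{v+i})/13:
  u_0 = 17/12;  a_2 = 9;  u_1 = (u_0 − 9)/13 = -7/12
  u_1 = -7/12;  a_3 = 7;  u_2 = (u_1 − 7)/13 = -7/12
Digits: (0, 0, 9, 7).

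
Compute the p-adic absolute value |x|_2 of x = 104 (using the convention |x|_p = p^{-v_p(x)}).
|104|_2 = 1/8

Step 1 — compute v_2(x) by factoring powers of 2 out of the numerator and denominator: v_2(104) = 3. Step 2 — apply |x|_p = p^{-v_p(x)} = 2^{-3} = 1/8.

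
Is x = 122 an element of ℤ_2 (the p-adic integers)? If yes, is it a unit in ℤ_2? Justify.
x ∈ ℤ_2 but not a unit; v_2(x) = 1 > 0

ℤ_2 = {x ∈ ℚ_2 : v_2(x) ≥ 0} and ℤ_2^× = {x ∈ ℤ_2 : v_2(x) = 0}. Here v_2(122) = v_2(num) − v_2(den) = 1; compare against these criteria.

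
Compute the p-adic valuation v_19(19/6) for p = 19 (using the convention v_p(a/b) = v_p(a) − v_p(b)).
v_19(19/6) = 1

Factor powers of 19 from the numerator and denominator of the reduced fraction: 19 = 19^1 · 1 and 6 = 19^0 · 6. Apply v_p(a/b) = v_p(a) − v_p(b): v_19(19/6) = 1 − 0 = 1.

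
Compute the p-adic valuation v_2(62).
v_2(62) = 1

v_2(n) is the largest exponent k such that 2^k divides n. Factor out: 62 = 2^1 · 31. (Sign doesn't affect v_p.) So v_2(62) = 1.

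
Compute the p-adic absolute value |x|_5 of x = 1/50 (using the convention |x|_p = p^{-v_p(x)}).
|1/50|_5 = 25

Step 1 — compute v_5(x) by factoring powers of 5 out of the numerator and denominator: v_5(1/50) = -2. Step 2 — apply |x|_p = p^{-v_p(x)} = 5^{2} = 25.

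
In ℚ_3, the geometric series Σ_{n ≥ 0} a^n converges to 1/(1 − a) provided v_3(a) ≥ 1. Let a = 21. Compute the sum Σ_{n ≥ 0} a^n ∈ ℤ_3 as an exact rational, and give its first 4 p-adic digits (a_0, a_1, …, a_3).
Σ a^n = 1/(1 − a) = -1/20;  first 4 digits = (1, 1, 0, 0)

v_3(a) = 1 ≥ 1, so the series converges in ℤ_3 to 1/(1 − a) = 1/(1 − 21) = -1/20. Expand this rational in ℤ_3: compute digits iteratively via d_i = x_i mod 3, x_{i+1} = (x_i − d_i)/3. The first 4 digits are (1, 1, 0, 0).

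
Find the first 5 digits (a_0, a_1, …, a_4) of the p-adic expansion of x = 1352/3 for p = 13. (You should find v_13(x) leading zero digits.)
(a_0, …, a_4) = (0, 0, 7, 4, 4)

v_13(1352/3) = 2, so a_0 = ... = a_1 = 0. Factor out: x = 13^2 · u with u = 8/3 a unit in ℤ_13. Expand u iteratively via a_{v+i} = u_i mod 13, u_{i+1} = (u_i − a_{v+i})/13:
  u_0 = 8/3;  a_2 = 7;  u_1 = (u_0 − 7)/13 = -1/3
  u_1 = -1/3;  a_3 = 4;  u_2 = (u_1 − 4)/13 = -1/3
  u_2 = -1/3;  a_4 = 4;  u_3 = (u_2 − 4)/13 = -1/3
Digits: (0, 0, 7, 4, 4).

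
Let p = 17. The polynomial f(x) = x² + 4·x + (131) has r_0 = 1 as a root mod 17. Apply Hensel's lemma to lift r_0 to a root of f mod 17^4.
r_3 = 37741 (mod 83521)

Hensel: r_{i+1} = r_i − f(r_i)·(f′(r_i))^{-1} mod 17^{i+2}, f′(x) = 2x + 4. Iterate:
  r_0 = 1 (mod 17)
  r_1 = 171 (mod 289)
  r_2 = 3350 (mod 4913)
  r_3 = 37741 (mod 83521)
Final: r = 37741 satisfies f(r) ≡ 0 mod 17^4.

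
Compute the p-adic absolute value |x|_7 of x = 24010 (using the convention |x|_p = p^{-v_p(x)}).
|24010|_7 = 1/2401

Step 1 — compute v_7(x) by factoring powers of 7 out of the numerator and denominator: v_7(24010) = 4. Step 2 — apply |x|_p = p^{-v_p(x)} = 7^{-4} = 1/2401.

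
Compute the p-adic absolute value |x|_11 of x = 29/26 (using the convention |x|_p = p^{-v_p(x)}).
|29/26|_11 = 1

Step 1 — compute v_11(x) by factoring powers of 11 out of the numerator and denominator: v_11(29/26) = 0. Step 2 — apply |x|_p = p^{-v_p(x)} = 11^{0} = 1.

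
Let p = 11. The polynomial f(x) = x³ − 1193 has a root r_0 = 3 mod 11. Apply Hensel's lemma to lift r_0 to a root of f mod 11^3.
r_2 = 817 (mod 1331)

Hensel: r_{i+1} = r_i − f(r_i)/f′(r_i) mod 11^{i+2}, where f′(x) = 3x². Iterate:
  r_0 = 3 (mod 11)
  r_1 = 91 (mod 121)
  r_2 = 817 (mod 1331)
Final: r = 817 with f(r) ≡ 0 mod 11^3.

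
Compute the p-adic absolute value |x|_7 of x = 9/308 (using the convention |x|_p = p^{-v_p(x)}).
|9/308|_7 = 7

Step 1 — compute v_7(x) by factoring powers of 7 out of the numerator and denominator: v_7(9/308) = -1. Step 2 — apply |x|_p = p^{-v_p(x)} = 7^{1} = 7.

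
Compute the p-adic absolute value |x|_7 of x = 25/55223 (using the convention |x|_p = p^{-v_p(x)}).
|25/55223|_7 = 2401

Step 1 — compute v_7(x) by factoring powers of 7 out of the numerator and denominator: v_7(25/55223) = -4. Step 2 — apply |x|_p = p^{-v_p(x)} = 7^{4} = 2401.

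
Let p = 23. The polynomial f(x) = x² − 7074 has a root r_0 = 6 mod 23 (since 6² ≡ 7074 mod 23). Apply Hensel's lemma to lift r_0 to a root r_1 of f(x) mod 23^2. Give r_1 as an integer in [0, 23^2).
r_1 = 328 (mod 529)

Hensel's recurrence: r_{i+1} = r_i − f(r_i)·(f′(r_i))^{-1} mod 23^{i+2}, with f′(x) = 2x. Iterate:
  r_0 = 6 (mod 23)
  r_1 = 328 (mod 529)
Final: r_1 = 328, and one checks f(r_1) ≡ 0 mod 23^2.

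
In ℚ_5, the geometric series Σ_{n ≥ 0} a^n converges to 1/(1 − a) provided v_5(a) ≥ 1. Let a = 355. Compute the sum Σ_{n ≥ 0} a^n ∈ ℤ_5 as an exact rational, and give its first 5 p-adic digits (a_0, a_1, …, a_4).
Σ a^n = 1/(1 − a) = -1/354;  first 5 digits = (1, 1, 0, 2, 0)

v_5(a) = 1 ≥ 1, so the series converges in ℤ_5 to 1/(1 − a) = 1/(1 − 355) = -1/354. Expand this rational in ℤ_5: compute digits iteratively via d_i = x_i mod 5, x_{i+1} = (x_i − d_i)/5. The first 5 digits are (1, 1, 0, 2, 0).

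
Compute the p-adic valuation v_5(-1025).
v_5(-1025) = 2

v_5(n) is the largest exponent k such that 5^k divides n. Factor out: -1025 = -5^2 · 41. (Sign doesn't affect v_p.) So v_5(-1025) = 2.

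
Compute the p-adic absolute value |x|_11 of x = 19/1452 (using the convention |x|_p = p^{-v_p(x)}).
|19/1452|_11 = 121

Step 1 — compute v_11(x) by factoring powers of 11 out of the numerator and denominator: v_11(19/1452) = -2. Step 2 — apply |x|_p = p^{-v_p(x)} = 11^{2} = 121.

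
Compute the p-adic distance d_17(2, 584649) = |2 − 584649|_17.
d_17(2, 584649) = 1/83521

Step 1 — x − y = 2 − 584649 = -584647. Step 2 — v_17(-584647) = 4 (factor: -584647 = −(17^4 · 7); the sign does not affect v_p). Step 3 — |x − y|_17 = 17^{-4} = 1/83521.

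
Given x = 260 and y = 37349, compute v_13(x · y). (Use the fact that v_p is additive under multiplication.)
v_13(9710740) = 4

v_p(x) = 1 (factor: 260 = 13^1 · 20); v_p(y) = 3 (factor: 37349 = 13^3 · 17). Additivity: v_p(xy) = v_p(x) + v_p(y) = 1 + 3 = 4. (Direct check: xy = 9710740 = 13^4 · (340).)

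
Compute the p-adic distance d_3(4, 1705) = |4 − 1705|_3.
d_3(4, 1705) = 1/243

Step 1 — x − y = 4 − 1705 = -1701. Step 2 — v_3(-1701) = 5 (factor: -1701 = −(3^5 · 7); the sign does not affect v_p). Step 3 — |x − y|_3 = 3^{-5} = 1/243.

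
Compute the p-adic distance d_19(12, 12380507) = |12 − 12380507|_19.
d_19(12, 12380507) = 1/2476099

Step 1 — x − y = 12 − 12380507 = -12380495. Step 2 — v_19(-12380495) = 5 (factor: -12380495 = −(19^5 · 5); the sign does not affect v_p). Step 3 — |x − y|_19 = 19^{-5} = 1/2476099.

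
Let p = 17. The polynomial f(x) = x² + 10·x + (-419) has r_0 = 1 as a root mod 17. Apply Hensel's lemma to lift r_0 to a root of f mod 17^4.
r_3 = 37605 (mod 83521)

Hensel: r_{i+1} = r_i − f(r_i)·(f′(r_i))^{-1} mod 17^{i+2}, f′(x) = 2x + 10. Iterate:
  r_0 = 1 (mod 17)
  r_1 = 35 (mod 289)
  r_2 = 3214 (mod 4913)
  r_3 = 37605 (mod 83521)
Final: r = 37605 satisfies f(r) ≡ 0 mod 17^4.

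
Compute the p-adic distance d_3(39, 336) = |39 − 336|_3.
d_3(39, 336) = 1/27

Step 1 — x − y = 39 − 336 = -297. Step 2 — v_3(-297) = 3 (factor: -297 = −(3^3 · 11); the sign does not affect v_p). Step 3 — |x − y|_3 = 3^{-3} = 1/27.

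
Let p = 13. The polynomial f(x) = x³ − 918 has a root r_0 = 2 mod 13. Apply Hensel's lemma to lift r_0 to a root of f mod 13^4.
r_3 = 23597 (mod 28561)

Hensel: r_{i+1} = r_i − f(r_i)/f′(r_i) mod 13^{i+2}, where f′(x) = 3x². Iterate:
  r_0 = 2 (mod 13)
  r_1 = 106 (mod 169)
  r_2 = 1627 (mod 2197)
  r_3 = 23597 (mod 28561)
Final: r = 23597 with f(r) ≡ 0 mod 13^4.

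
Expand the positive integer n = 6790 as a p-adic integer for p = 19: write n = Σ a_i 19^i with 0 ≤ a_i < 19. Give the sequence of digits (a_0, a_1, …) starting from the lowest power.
(a_0, a_1, …) = (7, 15, 18)

Repeated division by 19 gives the digits low-to-high: 6790 = 7 + 15·19^1 + 18·19^2. Digit sequence: (7, 15, 18).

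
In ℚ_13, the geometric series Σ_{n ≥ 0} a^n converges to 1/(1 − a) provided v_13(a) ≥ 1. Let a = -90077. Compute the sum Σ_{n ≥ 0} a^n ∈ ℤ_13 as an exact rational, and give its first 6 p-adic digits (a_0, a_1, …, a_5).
Σ a^n = 1/(1 − a) = 1/90078;  first 6 digits = (1, 0, 0, 11, 9, 12)

v_13(a) = 3 ≥ 1, so the series converges in ℤ_13 to 1/(1 − a) = 1/(1 − (-90077)) = 1/90078. Expand this rational in ℤ_13: compute digits iteratively via d_i = x_i mod 13, x_{i+1} = (x_i − d_i)/13. The first 6 digits are (1, 0, 0, 11, 9, 12).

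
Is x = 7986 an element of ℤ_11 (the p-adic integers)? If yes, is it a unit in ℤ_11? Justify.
x ∈ ℤ_11 but not a unit; v_11(x) = 3 > 0

ℤ_11 = {x ∈ ℚ_11 : v_11(x) ≥ 0} and ℤ_11^× = {x ∈ ℤ_11 : v_11(x) = 0}. Here v_11(7986) = v_11(num) − v_11(den) = 3; compare against these criteria.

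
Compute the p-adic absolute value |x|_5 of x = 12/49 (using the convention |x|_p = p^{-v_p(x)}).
|12/49|_5 = 1

Step 1 — compute v_5(x) by factoring powers of 5 out of the numerator and denominator: v_5(12/49) = 0. Step 2 — apply |x|_p = p^{-v_p(x)} = 5^{0} = 1.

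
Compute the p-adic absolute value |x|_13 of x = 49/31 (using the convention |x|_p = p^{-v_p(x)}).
|49/31|_13 = 1

Step 1 — compute v_13(x) by factoring powers of 13 out of the numerator and denominator: v_13(49/31) = 0. Step 2 — apply |x|_p = p^{-v_p(x)} = 13^{0} = 1.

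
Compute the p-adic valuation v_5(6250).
v_5(6250) = 5

v_5(n) is the largest exponent k such that 5^k divides n. Factor out: 6250 = 5^5 · 2. (Sign doesn't affect v_p.) So v_5(6250) = 5.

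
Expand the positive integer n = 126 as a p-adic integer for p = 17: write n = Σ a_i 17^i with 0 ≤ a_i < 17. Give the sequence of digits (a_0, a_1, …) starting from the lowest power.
(a_0, a_1, …) = (7, 7)

Repeated division by 17 gives the digits low-to-high: 126 = 7 + 7·17^1. Digit sequence: (7, 7).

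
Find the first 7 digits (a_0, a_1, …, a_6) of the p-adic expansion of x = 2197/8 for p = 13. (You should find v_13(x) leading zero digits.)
(a_0, …, a_6) = (0, 0, 0, 5, 11, 4, 11)

v_13(2197/8) = 3, so a_0 = ... = a_2 = 0. Factor out: x = 13^3 · u with u = 1/8 a unit in ℤ_13. Expand u iteratively via a_{v+i} = u_i mod 13, u_{i+1} = (u_i − a_{v+i})/13:
  u_0 = 1/8;  a_3 = 5;  u_1 = (u_0 − 5)/13 = -3/8
  u_1 = -3/8;  a_4 = 11;  u_2 = (u_1 − 11)/13 = -7/8
  u_2 = -7/8;  a_5 = 4;  u_3 = (u_2 − 4)/13 = -3/8
  u_3 = -3/8;  a_6 = 11;  u_4 = (u_3 − 11)/13 = -7/8
Digits: (0, 0, 0, 5, 11, 4, 11).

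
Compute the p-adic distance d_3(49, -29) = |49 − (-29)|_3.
d_3(49, -29) = 1/3

Step 1 — x − y = 49 − (-29) = 78. Step 2 — v_3(78) = 1 (factor: 78 = (3^1 · 26); the sign does not affect v_p). Step 3 — |x − y|_3 = 3^{-1} = 1/3.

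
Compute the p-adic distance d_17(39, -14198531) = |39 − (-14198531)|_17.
d_17(39, -14198531) = 1/1419857

Step 1 — x − y = 39 − (-14198531) = 14198570. Step 2 — v_17(14198570) = 5 (factor: 14198570 = (17^5 · 10); the sign does not affect v_p). Step 3 — |x − y|_17 = 17^{-5} = 1/1419857.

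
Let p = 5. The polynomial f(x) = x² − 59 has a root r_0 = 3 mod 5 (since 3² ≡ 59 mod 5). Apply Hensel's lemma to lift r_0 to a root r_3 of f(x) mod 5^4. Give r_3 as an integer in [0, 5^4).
r_3 = 428 (mod 625)

Hensel's recurrence: r_{i+1} = r_i − f(r_i)·(f′(r_i))^{-1} mod 5^{i+2}, with f′(x) = 2x. Iterate:
  r_0 = 3 (mod 5)
  r_1 = 3 (mod 25)
  r_2 = 53 (mod 125)
  r_3 = 428 (mod 625)
Final: r_3 = 428, and one checks f(r_3) ≡ 0 mod 5^4.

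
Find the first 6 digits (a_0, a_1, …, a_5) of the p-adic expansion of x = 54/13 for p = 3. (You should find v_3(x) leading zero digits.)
(a_0, …, a_5) = (0, 0, 0, 2, 1, 2)

v_3(54/13) = 3, so a_0 = ... = a_2 = 0. Factor out: x = 3^3 · u with u = 2/13 a unit in ℤ_3. Expand u iteratively via a_{v+i} = u_i mod 3, u_{i+1} = (u_i − a_{v+i})/3:
  u_0 = 2/13;  a_3 = 2;  u_1 = (u_0 − 2)/3 = -8/13
  u_1 = -8/13;  a_4 = 1;  u_2 = (u_1 − 1)/3 = -7/13
  u_2 = -7/13;  a_5 = 2;  u_3 = (u_2 − 2)/3 = -11/13
Digits: (0, 0, 0, 2, 1, 2).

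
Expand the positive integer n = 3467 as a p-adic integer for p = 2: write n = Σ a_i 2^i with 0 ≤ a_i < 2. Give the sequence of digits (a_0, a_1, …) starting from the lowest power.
(a_0, a_1, …) = (1, 1, 0, 1, 0, 0, 0, 1, 1, 0, 1, 1)

Repeated division by 2 gives the digits low-to-high: 3467 = 1 + 1·2^1 + 1·2^3 + 1·2^7 + 1·2^8 + 1·2^10 + 1·2^11. Digit sequence: (1, 1, 0, 1, 0, 0, 0, 1, 1, 0, 1, 1).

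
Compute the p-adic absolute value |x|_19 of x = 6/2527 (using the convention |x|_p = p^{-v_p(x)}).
|6/2527|_19 = 361

Step 1 — compute v_19(x) by factoring powers of 19 out of the numerator and denominator: v_19(6/2527) = -2. Step 2 — apply |x|_p = p^{-v_p(x)} = 19^{2} = 361.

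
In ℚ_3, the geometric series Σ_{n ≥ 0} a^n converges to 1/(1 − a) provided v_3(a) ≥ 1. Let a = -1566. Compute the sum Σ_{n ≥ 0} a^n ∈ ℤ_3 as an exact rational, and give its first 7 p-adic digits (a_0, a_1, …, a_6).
Σ a^n = 1/(1 − a) = 1/1567;  first 7 digits = (1, 0, 0, 2, 1, 2, 1)

v_3(a) = 3 ≥ 1, so the series converges in ℤ_3 to 1/(1 − a) = 1/(1 − (-1566)) = 1/1567. Expand this rational in ℤ_3: compute digits iteratively via d_i = x_i mod 3, x_{i+1} = (x_i − d_i)/3. The first 7 digits are (1, 0, 0, 2, 1, 2, 1).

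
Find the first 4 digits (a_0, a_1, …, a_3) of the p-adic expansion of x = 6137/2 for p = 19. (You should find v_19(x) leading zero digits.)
(a_0, …, a_3) = (0, 0, 18, 9)

v_19(6137/2) = 2, so a_0 = ... = a_1 = 0. Factor out: x = 19^2 · u with u = 17/2 a unit in ℤ_19. Expand u iteratively via a_{v+i} = u_i mod 19, u_{i+1} = (u_i − a_{v+i})/19:
  u_0 = 17/2;  a_2 = 18;  u_1 = (u_0 − 18)/19 = -1/2
  u_1 = -1/2;  a_3 = 9;  u_2 = (u_1 − 9)/19 = -1/2
Digits: (0, 0, 18, 9).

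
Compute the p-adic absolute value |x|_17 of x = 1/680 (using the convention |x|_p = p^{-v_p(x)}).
|1/680|_17 = 17

Step 1 — compute v_17(x) by factoring powers of 17 out of the numerator and denominator: v_17(1/680) = -1. Step 2 — apply |x|_p = p^{-v_p(x)} = 17^{1} = 17.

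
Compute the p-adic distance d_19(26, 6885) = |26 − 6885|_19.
d_19(26, 6885) = 1/6859

Step 1 — x − y = 26 − 6885 = -6859. Step 2 — v_19(-6859) = 3 (factor: -6859 = −(19^3 · 1); the sign does not affect v_p). Step 3 — |x − y|_19 = 19^{-3} = 1/6859.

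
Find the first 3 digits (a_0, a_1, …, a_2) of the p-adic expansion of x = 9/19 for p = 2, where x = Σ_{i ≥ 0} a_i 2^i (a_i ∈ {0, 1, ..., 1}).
(a_0, …, a_2) = (1, 1, 0)

v_2(9/19) = 0 (numerator and denominator both coprime to 2), so x ∈ ℤ_2^×. Compute digits iteratively via a_i = x_i mod 2, x_{i+1} = (x_i − a_i)/2, with x_0 = x:
  x_0 = 9/19;  a_0 = 1;  x_1 = (x_0 − 1)/2 = -5/19
  x_1 = -5/19;  a_1 = 1;  x_2 = (x_1 − 1)/2 = -12/19
  x_2 = -12/19;  a_2 = 0;  x_3 = (x_2 − 0)/2 = -6/19
Digits: (1, 1, 0).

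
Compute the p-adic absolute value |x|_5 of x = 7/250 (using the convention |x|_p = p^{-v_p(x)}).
|7/250|_5 = 125

Step 1 — compute v_5(x) by factoring powers of 5 out of the numerator and denominator: v_5(7/250) = -3. Step 2 — apply |x|_p = p^{-v_p(x)} = 5^{3} = 125.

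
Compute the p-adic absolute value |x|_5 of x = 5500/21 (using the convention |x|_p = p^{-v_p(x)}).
|5500/21|_5 = 1/125

Step 1 — compute v_5(x) by factoring powers of 5 out of the numerator and denominator: v_5(5500/21) = 3. Step 2 — apply |x|_p = p^{-v_p(x)} = 5^{-3} = 1/125.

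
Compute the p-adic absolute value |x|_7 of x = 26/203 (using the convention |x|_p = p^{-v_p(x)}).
|26/203|_7 = 7

Step 1 — compute v_7(x) by factoring powers of 7 out of the numerator and denominator: v_7(26/203) = -1. Step 2 — apply |x|_p = p^{-v_p(x)} = 7^{1} = 7.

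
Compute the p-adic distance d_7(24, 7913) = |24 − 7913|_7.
d_7(24, 7913) = 1/343

Step 1 — x − y = 24 − 7913 = -7889. Step 2 — v_7(-7889) = 3 (factor: -7889 = −(7^3 · 23); the sign does not affect v_p). Step 3 — |x − y|_7 = 7^{-3} = 1/343.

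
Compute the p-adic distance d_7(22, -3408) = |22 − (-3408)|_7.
d_7(22, -3408) = 1/343

Step 1 — x − y = 22 − (-3408) = 3430. Step 2 — v_7(3430) = 3 (factor: 3430 = (7^3 · 10); the sign does not affect v_p). Step 3 — |x − y|_7 = 7^{-3} = 1/343.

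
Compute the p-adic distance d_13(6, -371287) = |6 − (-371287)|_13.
d_13(6, -371287) = 1/371293

Step 1 — x − y = 6 − (-371287) = 371293. Step 2 — v_13(371293) = 5 (factor: 371293 = (13^5 · 1); the sign does not affect v_p). Step 3 — |x − y|_13 = 13^{-5} = 1/371293.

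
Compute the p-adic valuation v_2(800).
v_2(800) = 5

v_2(n) is the largest exponent k such that 2^k divides n. Factor out: 800 = 2^5 · 25. (Sign doesn't affect v_p.) So v_2(800) = 5.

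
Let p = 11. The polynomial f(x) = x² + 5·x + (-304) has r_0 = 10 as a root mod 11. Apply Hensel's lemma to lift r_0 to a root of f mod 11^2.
r_1 = 21 (mod 121)

Hensel: r_{i+1} = r_i − f(r_i)·(f′(r_i))^{-1} mod 11^{i+2}, f′(x) = 2x + 5. Iterate:
  r_0 = 10 (mod 11)
  r_1 = 21 (mod 121)
Final: r = 21 satisfies f(r) ≡ 0 mod 11^2.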